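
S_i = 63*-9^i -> [63, -567, 5103, -45927, 413343]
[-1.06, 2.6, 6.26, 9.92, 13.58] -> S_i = -1.06 + 3.66*i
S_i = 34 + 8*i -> [34, 42, 50, 58, 66]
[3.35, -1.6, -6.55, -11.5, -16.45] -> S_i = 3.35 + -4.95*i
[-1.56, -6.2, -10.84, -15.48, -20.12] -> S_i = -1.56 + -4.64*i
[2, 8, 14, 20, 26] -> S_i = 2 + 6*i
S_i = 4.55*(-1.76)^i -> [4.55, -8.01, 14.09, -24.81, 43.66]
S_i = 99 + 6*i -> [99, 105, 111, 117, 123]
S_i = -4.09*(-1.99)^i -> [-4.09, 8.14, -16.2, 32.23, -64.14]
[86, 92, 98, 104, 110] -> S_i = 86 + 6*i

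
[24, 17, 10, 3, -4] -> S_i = 24 + -7*i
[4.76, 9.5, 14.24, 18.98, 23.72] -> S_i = 4.76 + 4.74*i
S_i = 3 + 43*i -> [3, 46, 89, 132, 175]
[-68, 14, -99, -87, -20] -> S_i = Random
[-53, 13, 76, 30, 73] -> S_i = Random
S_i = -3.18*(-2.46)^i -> [-3.18, 7.82, -19.24, 47.34, -116.46]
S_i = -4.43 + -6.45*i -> [-4.43, -10.88, -17.33, -23.78, -30.23]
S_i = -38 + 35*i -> [-38, -3, 32, 67, 102]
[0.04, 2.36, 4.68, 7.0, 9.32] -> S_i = 0.04 + 2.32*i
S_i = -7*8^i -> [-7, -56, -448, -3584, -28672]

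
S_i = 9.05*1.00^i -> [9.05, 9.05, 9.05, 9.05, 9.05]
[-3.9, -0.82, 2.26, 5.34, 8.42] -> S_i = -3.90 + 3.08*i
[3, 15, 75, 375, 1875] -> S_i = 3*5^i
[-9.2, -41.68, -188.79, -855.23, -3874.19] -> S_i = -9.20*4.53^i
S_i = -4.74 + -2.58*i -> [-4.74, -7.32, -9.9, -12.48, -15.06]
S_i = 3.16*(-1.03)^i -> [3.16, -3.25, 3.35, -3.45, 3.56]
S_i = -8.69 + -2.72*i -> [-8.69, -11.41, -14.13, -16.85, -19.57]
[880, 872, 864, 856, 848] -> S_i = 880 + -8*i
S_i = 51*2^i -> [51, 102, 204, 408, 816]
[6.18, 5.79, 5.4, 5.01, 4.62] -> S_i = 6.18 + -0.39*i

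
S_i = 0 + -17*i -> [0, -17, -34, -51, -68]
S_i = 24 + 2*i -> [24, 26, 28, 30, 32]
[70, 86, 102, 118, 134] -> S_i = 70 + 16*i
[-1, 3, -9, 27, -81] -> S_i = -1*-3^i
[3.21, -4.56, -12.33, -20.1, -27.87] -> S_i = 3.21 + -7.77*i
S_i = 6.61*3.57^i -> [6.61, 23.6, 84.24, 300.75, 1073.68]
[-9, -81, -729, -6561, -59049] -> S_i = -9*9^i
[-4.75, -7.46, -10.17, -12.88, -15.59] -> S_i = -4.75 + -2.71*i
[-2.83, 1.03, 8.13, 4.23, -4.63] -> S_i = Random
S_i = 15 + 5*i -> [15, 20, 25, 30, 35]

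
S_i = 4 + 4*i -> [4, 8, 12, 16, 20]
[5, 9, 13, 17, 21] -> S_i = 5 + 4*i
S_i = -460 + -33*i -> [-460, -493, -526, -559, -592]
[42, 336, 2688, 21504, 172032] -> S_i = 42*8^i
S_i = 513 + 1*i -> [513, 514, 515, 516, 517]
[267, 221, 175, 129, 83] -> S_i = 267 + -46*i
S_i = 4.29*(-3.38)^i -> [4.29, -14.5, 49.01, -165.66, 559.92]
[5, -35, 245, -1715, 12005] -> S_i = 5*-7^i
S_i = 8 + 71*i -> [8, 79, 150, 221, 292]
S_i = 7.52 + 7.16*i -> [7.52, 14.68, 21.84, 29.0, 36.16]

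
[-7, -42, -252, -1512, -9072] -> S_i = -7*6^i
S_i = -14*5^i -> [-14, -70, -350, -1750, -8750]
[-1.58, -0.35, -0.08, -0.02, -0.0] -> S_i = -1.58*0.22^i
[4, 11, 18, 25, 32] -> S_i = 4 + 7*i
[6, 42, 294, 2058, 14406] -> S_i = 6*7^i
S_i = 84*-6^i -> [84, -504, 3024, -18144, 108864]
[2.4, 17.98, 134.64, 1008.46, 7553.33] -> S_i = 2.40*7.49^i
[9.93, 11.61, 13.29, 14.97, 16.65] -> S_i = 9.93 + 1.68*i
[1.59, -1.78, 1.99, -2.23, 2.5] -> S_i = 1.59*(-1.12)^i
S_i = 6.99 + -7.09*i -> [6.99, -0.1, -7.19, -14.28, -21.37]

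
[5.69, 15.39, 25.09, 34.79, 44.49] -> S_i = 5.69 + 9.70*i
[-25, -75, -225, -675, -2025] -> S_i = -25*3^i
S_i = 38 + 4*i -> [38, 42, 46, 50, 54]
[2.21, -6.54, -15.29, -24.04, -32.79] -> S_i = 2.21 + -8.75*i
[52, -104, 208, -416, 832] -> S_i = 52*-2^i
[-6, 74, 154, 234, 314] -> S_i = -6 + 80*i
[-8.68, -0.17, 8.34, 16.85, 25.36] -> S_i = -8.68 + 8.51*i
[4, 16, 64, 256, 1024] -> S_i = 4*4^i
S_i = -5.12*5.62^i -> [-5.12, -28.77, -161.71, -908.82, -5107.58]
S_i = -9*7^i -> [-9, -63, -441, -3087, -21609]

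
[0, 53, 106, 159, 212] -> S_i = 0 + 53*i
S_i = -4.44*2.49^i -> [-4.44, -11.06, -27.53, -68.55, -170.68]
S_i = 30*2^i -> [30, 60, 120, 240, 480]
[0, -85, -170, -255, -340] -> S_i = 0 + -85*i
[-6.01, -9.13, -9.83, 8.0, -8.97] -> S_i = Random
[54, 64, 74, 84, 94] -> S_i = 54 + 10*i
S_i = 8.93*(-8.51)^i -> [8.93, -75.99, 646.71, -5503.51, 46834.91]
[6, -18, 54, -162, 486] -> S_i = 6*-3^i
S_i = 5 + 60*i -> [5, 65, 125, 185, 245]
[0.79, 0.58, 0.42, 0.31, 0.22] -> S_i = 0.79*0.73^i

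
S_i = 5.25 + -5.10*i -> [5.25, 0.15, -4.95, -10.05, -15.15]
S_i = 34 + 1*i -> [34, 35, 36, 37, 38]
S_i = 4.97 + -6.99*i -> [4.97, -2.02, -9.01, -16.0, -22.99]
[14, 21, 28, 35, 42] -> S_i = 14 + 7*i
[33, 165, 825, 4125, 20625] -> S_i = 33*5^i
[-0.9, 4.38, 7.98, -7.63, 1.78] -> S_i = Random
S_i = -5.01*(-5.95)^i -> [-5.01, 29.81, -177.37, 1055.33, -6279.22]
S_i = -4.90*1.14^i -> [-4.9, -5.59, -6.37, -7.26, -8.28]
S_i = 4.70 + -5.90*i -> [4.7, -1.2, -7.1, -13.0, -18.9]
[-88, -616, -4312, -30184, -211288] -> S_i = -88*7^i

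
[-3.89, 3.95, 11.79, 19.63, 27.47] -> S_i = -3.89 + 7.84*i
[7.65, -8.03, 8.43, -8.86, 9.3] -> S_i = 7.65*(-1.05)^i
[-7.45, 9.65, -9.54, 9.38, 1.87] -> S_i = Random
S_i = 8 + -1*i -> [8, 7, 6, 5, 4]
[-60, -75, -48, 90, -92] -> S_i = Random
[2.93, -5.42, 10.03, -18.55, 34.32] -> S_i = 2.93*(-1.85)^i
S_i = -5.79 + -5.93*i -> [-5.79, -11.72, -17.65, -23.58, -29.51]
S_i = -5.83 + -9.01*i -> [-5.83, -14.84, -23.85, -32.86, -41.87]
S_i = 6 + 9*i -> [6, 15, 24, 33, 42]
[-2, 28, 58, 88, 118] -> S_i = -2 + 30*i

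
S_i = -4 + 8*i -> [-4, 4, 12, 20, 28]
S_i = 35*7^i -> [35, 245, 1715, 12005, 84035]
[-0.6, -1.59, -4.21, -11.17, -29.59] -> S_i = -0.60*2.65^i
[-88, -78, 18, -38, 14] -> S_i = Random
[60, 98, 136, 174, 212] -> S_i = 60 + 38*i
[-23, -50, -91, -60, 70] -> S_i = Random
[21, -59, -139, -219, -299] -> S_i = 21 + -80*i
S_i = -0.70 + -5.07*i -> [-0.7, -5.77, -10.84, -15.91, -20.98]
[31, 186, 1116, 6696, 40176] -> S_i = 31*6^i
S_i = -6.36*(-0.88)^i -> [-6.36, 5.6, -4.93, 4.33, -3.81]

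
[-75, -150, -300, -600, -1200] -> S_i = -75*2^i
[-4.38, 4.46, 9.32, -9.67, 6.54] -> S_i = Random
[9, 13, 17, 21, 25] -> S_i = 9 + 4*i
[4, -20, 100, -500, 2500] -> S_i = 4*-5^i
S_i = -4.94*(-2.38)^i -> [-4.94, 11.76, -27.98, 66.6, -158.5]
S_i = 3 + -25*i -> [3, -22, -47, -72, -97]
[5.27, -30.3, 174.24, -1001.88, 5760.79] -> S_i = 5.27*(-5.75)^i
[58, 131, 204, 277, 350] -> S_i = 58 + 73*i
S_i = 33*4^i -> [33, 132, 528, 2112, 8448]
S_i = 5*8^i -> [5, 40, 320, 2560, 20480]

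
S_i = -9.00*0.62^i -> [-9.0, -5.58, -3.46, -2.14, -1.33]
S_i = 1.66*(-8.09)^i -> [1.66, -13.43, 108.64, -878.93, 7110.53]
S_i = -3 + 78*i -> [-3, 75, 153, 231, 309]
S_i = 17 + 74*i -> [17, 91, 165, 239, 313]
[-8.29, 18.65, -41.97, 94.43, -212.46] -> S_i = -8.29*(-2.25)^i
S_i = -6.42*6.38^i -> [-6.42, -40.96, -261.32, -1667.24, -10636.97]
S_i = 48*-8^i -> [48, -384, 3072, -24576, 196608]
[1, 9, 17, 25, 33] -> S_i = 1 + 8*i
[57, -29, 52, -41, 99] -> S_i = Random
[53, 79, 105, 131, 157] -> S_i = 53 + 26*i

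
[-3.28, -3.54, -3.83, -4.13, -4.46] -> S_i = -3.28*1.08^i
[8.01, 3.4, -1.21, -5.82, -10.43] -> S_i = 8.01 + -4.61*i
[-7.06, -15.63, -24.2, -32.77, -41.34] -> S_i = -7.06 + -8.57*i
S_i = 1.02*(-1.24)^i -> [1.02, -1.26, 1.57, -1.94, 2.41]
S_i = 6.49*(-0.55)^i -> [6.49, -3.57, 1.96, -1.08, 0.59]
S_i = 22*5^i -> [22, 110, 550, 2750, 13750]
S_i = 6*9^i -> [6, 54, 486, 4374, 39366]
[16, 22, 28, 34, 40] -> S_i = 16 + 6*i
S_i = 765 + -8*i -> [765, 757, 749, 741, 733]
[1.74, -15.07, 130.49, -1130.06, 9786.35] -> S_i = 1.74*(-8.66)^i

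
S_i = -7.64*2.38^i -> [-7.64, -18.18, -43.28, -103.0, -245.13]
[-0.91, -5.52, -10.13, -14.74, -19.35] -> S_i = -0.91 + -4.61*i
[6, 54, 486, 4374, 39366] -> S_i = 6*9^i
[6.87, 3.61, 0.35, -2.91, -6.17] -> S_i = 6.87 + -3.26*i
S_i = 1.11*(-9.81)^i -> [1.11, -10.89, 106.82, -1047.92, 10280.14]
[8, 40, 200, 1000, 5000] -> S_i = 8*5^i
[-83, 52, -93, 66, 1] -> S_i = Random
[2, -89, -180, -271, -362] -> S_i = 2 + -91*i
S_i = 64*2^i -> [64, 128, 256, 512, 1024]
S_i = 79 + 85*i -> [79, 164, 249, 334, 419]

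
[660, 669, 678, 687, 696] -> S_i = 660 + 9*i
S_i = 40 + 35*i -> [40, 75, 110, 145, 180]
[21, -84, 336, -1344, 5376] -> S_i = 21*-4^i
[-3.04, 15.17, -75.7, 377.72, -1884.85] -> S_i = -3.04*(-4.99)^i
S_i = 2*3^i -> [2, 6, 18, 54, 162]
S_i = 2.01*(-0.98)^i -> [2.01, -1.97, 1.93, -1.89, 1.85]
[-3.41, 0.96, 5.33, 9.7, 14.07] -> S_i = -3.41 + 4.37*i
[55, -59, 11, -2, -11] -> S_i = Random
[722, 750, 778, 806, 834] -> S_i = 722 + 28*i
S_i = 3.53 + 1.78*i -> [3.53, 5.31, 7.09, 8.87, 10.65]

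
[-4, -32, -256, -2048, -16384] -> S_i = -4*8^i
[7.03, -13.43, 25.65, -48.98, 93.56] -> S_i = 7.03*(-1.91)^i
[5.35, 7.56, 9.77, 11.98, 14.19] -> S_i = 5.35 + 2.21*i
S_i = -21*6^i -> [-21, -126, -756, -4536, -27216]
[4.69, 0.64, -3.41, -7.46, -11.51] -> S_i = 4.69 + -4.05*i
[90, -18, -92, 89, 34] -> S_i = Random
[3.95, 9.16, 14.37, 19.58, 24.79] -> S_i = 3.95 + 5.21*i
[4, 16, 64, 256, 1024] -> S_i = 4*4^i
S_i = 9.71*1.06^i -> [9.71, 10.29, 10.91, 11.56, 12.26]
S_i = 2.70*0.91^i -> [2.7, 2.46, 2.24, 2.03, 1.85]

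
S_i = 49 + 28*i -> [49, 77, 105, 133, 161]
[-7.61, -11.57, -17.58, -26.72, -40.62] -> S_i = -7.61*1.52^i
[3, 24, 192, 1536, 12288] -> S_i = 3*8^i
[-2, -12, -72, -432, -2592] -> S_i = -2*6^i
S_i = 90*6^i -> [90, 540, 3240, 19440, 116640]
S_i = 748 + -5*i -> [748, 743, 738, 733, 728]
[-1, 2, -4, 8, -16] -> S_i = -1*-2^i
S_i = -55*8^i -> [-55, -440, -3520, -28160, -225280]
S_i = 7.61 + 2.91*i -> [7.61, 10.52, 13.43, 16.34, 19.25]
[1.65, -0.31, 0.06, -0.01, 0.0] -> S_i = 1.65*(-0.19)^i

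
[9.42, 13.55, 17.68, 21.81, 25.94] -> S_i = 9.42 + 4.13*i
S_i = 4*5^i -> [4, 20, 100, 500, 2500]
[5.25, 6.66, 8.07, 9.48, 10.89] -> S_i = 5.25 + 1.41*i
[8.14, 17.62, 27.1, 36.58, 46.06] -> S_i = 8.14 + 9.48*i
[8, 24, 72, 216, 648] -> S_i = 8*3^i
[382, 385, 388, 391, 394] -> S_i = 382 + 3*i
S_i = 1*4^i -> [1, 4, 16, 64, 256]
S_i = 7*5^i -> [7, 35, 175, 875, 4375]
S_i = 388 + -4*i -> [388, 384, 380, 376, 372]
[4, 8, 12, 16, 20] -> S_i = 4 + 4*i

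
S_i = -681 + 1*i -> [-681, -680, -679, -678, -677]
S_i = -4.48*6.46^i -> [-4.48, -28.94, -186.96, -1207.75, -7802.04]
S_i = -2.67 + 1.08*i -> [-2.67, -1.59, -0.51, 0.57, 1.65]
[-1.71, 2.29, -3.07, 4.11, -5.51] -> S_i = -1.71*(-1.34)^i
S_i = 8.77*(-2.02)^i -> [8.77, -17.72, 35.79, -72.29, 146.02]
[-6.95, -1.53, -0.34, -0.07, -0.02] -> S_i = -6.95*0.22^i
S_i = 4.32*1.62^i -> [4.32, 7.0, 11.34, 18.37, 29.75]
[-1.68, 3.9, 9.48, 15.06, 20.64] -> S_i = -1.68 + 5.58*i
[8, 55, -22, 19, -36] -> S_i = Random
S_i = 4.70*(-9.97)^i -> [4.7, -46.86, 467.18, -4657.83, 46438.53]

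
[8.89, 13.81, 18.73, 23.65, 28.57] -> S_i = 8.89 + 4.92*i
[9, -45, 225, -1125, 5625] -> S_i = 9*-5^i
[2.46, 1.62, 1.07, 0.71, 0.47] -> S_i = 2.46*0.66^i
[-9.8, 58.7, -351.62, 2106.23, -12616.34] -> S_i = -9.80*(-5.99)^i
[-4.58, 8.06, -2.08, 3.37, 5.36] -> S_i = Random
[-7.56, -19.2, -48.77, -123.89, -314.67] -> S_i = -7.56*2.54^i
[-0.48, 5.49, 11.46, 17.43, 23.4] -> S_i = -0.48 + 5.97*i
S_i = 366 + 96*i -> [366, 462, 558, 654, 750]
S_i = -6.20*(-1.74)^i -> [-6.2, 10.79, -18.77, 32.66, -56.83]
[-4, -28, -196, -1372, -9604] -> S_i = -4*7^i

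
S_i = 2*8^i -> [2, 16, 128, 1024, 8192]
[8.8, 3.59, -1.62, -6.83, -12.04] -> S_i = 8.80 + -5.21*i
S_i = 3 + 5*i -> [3, 8, 13, 18, 23]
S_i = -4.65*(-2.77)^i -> [-4.65, 12.88, -35.68, 98.83, -273.76]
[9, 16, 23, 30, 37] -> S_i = 9 + 7*i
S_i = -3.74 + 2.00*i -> [-3.74, -1.74, 0.26, 2.26, 4.26]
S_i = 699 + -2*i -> [699, 697, 695, 693, 691]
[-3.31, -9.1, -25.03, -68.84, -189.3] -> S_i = -3.31*2.75^i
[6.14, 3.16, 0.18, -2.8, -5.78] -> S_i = 6.14 + -2.98*i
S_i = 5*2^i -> [5, 10, 20, 40, 80]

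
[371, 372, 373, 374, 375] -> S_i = 371 + 1*i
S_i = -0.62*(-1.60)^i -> [-0.62, 0.99, -1.59, 2.54, -4.06]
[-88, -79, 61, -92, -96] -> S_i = Random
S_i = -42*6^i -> [-42, -252, -1512, -9072, -54432]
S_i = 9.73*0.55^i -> [9.73, 5.35, 2.94, 1.62, 0.89]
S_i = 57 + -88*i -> [57, -31, -119, -207, -295]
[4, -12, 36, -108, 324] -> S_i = 4*-3^i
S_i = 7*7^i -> [7, 49, 343, 2401, 16807]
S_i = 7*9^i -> [7, 63, 567, 5103, 45927]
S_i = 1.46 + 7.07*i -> [1.46, 8.53, 15.6, 22.67, 29.74]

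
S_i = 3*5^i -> [3, 15, 75, 375, 1875]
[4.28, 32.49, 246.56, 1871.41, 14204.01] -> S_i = 4.28*7.59^i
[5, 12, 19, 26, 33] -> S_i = 5 + 7*i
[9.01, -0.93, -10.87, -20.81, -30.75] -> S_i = 9.01 + -9.94*i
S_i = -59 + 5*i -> [-59, -54, -49, -44, -39]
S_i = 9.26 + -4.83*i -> [9.26, 4.43, -0.4, -5.23, -10.06]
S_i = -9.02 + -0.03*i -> [-9.02, -9.05, -9.08, -9.11, -9.14]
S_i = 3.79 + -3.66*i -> [3.79, 0.13, -3.53, -7.19, -10.85]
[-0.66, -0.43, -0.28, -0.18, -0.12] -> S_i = -0.66*0.65^i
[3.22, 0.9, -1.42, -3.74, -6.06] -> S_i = 3.22 + -2.32*i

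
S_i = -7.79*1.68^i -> [-7.79, -13.09, -21.99, -36.94, -62.05]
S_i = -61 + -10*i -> [-61, -71, -81, -91, -101]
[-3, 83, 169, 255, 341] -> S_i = -3 + 86*i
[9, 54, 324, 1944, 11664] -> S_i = 9*6^i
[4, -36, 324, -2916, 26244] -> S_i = 4*-9^i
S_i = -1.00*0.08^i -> [-1.0, -0.08, -0.01, -0.0, -0.0]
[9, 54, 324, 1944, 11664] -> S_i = 9*6^i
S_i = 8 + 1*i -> [8, 9, 10, 11, 12]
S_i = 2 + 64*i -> [2, 66, 130, 194, 258]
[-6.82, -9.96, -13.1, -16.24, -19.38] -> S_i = -6.82 + -3.14*i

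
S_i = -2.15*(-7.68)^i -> [-2.15, 16.51, -126.81, 973.92, -7479.69]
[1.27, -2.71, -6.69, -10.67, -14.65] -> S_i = 1.27 + -3.98*i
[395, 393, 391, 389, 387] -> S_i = 395 + -2*i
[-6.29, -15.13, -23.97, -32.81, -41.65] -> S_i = -6.29 + -8.84*i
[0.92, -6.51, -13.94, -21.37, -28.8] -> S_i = 0.92 + -7.43*i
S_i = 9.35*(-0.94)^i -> [9.35, -8.79, 8.26, -7.77, 7.3]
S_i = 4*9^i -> [4, 36, 324, 2916, 26244]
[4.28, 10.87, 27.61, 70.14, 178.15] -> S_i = 4.28*2.54^i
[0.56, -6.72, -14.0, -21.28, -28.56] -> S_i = 0.56 + -7.28*i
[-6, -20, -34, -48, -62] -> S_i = -6 + -14*i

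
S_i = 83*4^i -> [83, 332, 1328, 5312, 21248]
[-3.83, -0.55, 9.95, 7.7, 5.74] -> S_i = Random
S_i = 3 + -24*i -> [3, -21, -45, -69, -93]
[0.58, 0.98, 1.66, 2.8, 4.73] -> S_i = 0.58*1.69^i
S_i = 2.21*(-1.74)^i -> [2.21, -3.85, 6.69, -11.64, 20.26]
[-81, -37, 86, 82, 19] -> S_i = Random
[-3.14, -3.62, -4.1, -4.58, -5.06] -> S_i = -3.14 + -0.48*i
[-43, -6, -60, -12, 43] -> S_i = Random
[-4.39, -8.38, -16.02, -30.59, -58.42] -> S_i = -4.39*1.91^i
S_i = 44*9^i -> [44, 396, 3564, 32076, 288684]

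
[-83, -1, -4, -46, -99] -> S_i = Random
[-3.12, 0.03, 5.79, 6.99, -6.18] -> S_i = Random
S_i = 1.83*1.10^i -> [1.83, 2.01, 2.21, 2.44, 2.68]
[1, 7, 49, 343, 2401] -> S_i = 1*7^i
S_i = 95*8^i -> [95, 760, 6080, 48640, 389120]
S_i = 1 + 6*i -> [1, 7, 13, 19, 25]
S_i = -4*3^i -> [-4, -12, -36, -108, -324]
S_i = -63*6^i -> [-63, -378, -2268, -13608, -81648]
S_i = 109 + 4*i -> [109, 113, 117, 121, 125]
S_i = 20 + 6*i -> [20, 26, 32, 38, 44]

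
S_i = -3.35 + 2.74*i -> [-3.35, -0.61, 2.13, 4.87, 7.61]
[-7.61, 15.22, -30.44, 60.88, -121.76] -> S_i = -7.61*(-2.00)^i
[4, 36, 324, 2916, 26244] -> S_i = 4*9^i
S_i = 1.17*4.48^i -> [1.17, 5.24, 23.48, 105.2, 471.3]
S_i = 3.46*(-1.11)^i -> [3.46, -3.84, 4.26, -4.73, 5.25]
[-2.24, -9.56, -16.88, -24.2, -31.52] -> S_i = -2.24 + -7.32*i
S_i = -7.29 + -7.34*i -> [-7.29, -14.63, -21.97, -29.31, -36.65]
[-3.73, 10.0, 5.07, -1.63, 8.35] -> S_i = Random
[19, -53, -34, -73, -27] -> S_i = Random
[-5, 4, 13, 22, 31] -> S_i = -5 + 9*i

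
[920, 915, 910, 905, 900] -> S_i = 920 + -5*i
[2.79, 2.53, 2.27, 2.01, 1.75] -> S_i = 2.79 + -0.26*i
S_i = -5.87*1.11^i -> [-5.87, -6.52, -7.23, -8.03, -8.91]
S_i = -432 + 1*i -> [-432, -431, -430, -429, -428]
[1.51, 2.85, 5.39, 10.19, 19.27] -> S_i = 1.51*1.89^i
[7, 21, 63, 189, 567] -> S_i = 7*3^i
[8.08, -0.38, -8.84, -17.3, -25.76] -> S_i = 8.08 + -8.46*i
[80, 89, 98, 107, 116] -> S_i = 80 + 9*i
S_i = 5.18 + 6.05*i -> [5.18, 11.23, 17.28, 23.33, 29.38]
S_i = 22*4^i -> [22, 88, 352, 1408, 5632]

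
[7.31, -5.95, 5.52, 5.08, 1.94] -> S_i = Random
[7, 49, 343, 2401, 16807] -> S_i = 7*7^i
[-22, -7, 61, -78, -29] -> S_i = Random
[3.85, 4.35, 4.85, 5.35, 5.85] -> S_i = 3.85 + 0.50*i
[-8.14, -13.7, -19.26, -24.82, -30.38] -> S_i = -8.14 + -5.56*i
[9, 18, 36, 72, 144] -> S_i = 9*2^i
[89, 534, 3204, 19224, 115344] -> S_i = 89*6^i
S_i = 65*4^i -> [65, 260, 1040, 4160, 16640]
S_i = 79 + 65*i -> [79, 144, 209, 274, 339]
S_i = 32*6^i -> [32, 192, 1152, 6912, 41472]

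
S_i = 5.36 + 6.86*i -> [5.36, 12.22, 19.08, 25.94, 32.8]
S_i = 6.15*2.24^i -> [6.15, 13.78, 30.86, 69.12, 154.83]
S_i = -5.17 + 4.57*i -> [-5.17, -0.6, 3.97, 8.54, 13.11]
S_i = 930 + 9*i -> [930, 939, 948, 957, 966]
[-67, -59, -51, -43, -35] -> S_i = -67 + 8*i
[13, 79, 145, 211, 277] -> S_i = 13 + 66*i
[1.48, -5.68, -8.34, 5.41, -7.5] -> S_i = Random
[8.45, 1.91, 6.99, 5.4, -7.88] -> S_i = Random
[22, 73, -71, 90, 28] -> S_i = Random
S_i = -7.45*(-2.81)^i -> [-7.45, 20.93, -58.83, 165.3, -464.5]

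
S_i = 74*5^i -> [74, 370, 1850, 9250, 46250]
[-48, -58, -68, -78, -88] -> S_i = -48 + -10*i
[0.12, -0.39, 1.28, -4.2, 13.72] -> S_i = 0.12*(-3.27)^i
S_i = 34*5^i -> [34, 170, 850, 4250, 21250]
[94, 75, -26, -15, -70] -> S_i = Random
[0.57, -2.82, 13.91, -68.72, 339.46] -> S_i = 0.57*(-4.94)^i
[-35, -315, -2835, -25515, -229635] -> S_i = -35*9^i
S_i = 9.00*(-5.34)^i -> [9.0, -48.06, 256.64, -1370.46, 7318.25]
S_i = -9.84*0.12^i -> [-9.84, -1.18, -0.14, -0.02, -0.0]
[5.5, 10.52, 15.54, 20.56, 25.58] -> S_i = 5.50 + 5.02*i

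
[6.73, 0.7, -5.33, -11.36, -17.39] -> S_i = 6.73 + -6.03*i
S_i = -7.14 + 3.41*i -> [-7.14, -3.73, -0.32, 3.09, 6.5]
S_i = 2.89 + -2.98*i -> [2.89, -0.09, -3.07, -6.05, -9.03]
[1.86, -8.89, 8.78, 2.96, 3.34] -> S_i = Random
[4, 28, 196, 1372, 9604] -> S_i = 4*7^i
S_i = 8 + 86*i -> [8, 94, 180, 266, 352]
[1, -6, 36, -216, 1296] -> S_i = 1*-6^i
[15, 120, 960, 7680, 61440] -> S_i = 15*8^i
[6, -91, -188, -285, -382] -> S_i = 6 + -97*i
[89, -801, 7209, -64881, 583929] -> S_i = 89*-9^i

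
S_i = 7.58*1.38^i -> [7.58, 10.46, 14.44, 19.92, 27.49]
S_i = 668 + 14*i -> [668, 682, 696, 710, 724]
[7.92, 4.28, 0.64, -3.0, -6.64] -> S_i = 7.92 + -3.64*i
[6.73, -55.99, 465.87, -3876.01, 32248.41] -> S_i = 6.73*(-8.32)^i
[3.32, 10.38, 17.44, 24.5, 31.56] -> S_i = 3.32 + 7.06*i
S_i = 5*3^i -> [5, 15, 45, 135, 405]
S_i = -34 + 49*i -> [-34, 15, 64, 113, 162]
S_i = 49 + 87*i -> [49, 136, 223, 310, 397]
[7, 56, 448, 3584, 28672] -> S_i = 7*8^i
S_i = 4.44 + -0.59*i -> [4.44, 3.85, 3.26, 2.67, 2.08]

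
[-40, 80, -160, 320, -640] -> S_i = -40*-2^i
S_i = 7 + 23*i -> [7, 30, 53, 76, 99]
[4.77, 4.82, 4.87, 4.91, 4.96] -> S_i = 4.77*1.01^i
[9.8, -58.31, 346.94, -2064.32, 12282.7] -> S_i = 9.80*(-5.95)^i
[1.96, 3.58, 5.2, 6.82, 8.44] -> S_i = 1.96 + 1.62*i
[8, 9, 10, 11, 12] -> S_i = 8 + 1*i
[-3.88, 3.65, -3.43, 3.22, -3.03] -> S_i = -3.88*(-0.94)^i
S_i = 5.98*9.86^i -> [5.98, 58.96, 581.37, 5732.34, 56520.87]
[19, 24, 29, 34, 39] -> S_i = 19 + 5*i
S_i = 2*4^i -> [2, 8, 32, 128, 512]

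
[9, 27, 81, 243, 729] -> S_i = 9*3^i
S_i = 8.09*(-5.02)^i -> [8.09, -40.61, 203.87, -1023.43, 5137.64]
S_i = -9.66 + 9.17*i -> [-9.66, -0.49, 8.68, 17.85, 27.02]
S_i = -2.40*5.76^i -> [-2.4, -13.82, -79.63, -458.65, -2641.81]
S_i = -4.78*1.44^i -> [-4.78, -6.88, -9.91, -14.27, -20.55]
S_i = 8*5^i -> [8, 40, 200, 1000, 5000]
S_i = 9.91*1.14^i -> [9.91, 11.3, 12.88, 14.68, 16.74]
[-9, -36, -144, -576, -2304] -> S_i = -9*4^i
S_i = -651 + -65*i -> [-651, -716, -781, -846, -911]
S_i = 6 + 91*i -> [6, 97, 188, 279, 370]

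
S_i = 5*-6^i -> [5, -30, 180, -1080, 6480]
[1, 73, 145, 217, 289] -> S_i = 1 + 72*i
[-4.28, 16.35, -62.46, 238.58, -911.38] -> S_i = -4.28*(-3.82)^i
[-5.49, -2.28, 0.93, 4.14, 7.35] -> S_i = -5.49 + 3.21*i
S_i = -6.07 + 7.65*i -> [-6.07, 1.58, 9.23, 16.88, 24.53]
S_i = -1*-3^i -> [-1, 3, -9, 27, -81]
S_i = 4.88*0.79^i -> [4.88, 3.86, 3.05, 2.41, 1.9]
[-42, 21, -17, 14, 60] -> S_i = Random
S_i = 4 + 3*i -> [4, 7, 10, 13, 16]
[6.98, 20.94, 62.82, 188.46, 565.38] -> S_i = 6.98*3.00^i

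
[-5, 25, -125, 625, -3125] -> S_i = -5*-5^i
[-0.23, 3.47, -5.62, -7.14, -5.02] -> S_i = Random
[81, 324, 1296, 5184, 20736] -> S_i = 81*4^i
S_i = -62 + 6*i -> [-62, -56, -50, -44, -38]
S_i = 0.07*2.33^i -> [0.07, 0.16, 0.38, 0.89, 2.06]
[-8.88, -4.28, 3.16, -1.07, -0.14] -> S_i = Random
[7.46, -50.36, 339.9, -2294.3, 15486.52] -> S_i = 7.46*(-6.75)^i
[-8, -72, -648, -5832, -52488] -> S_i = -8*9^i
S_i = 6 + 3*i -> [6, 9, 12, 15, 18]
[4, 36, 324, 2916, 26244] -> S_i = 4*9^i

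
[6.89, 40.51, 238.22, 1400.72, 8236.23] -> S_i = 6.89*5.88^i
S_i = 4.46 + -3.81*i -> [4.46, 0.65, -3.16, -6.97, -10.78]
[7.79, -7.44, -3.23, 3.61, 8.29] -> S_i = Random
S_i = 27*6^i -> [27, 162, 972, 5832, 34992]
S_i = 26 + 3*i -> [26, 29, 32, 35, 38]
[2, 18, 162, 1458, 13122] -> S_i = 2*9^i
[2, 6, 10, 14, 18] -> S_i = 2 + 4*i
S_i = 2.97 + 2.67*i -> [2.97, 5.64, 8.31, 10.98, 13.65]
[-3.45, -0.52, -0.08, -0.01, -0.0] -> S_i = -3.45*0.15^i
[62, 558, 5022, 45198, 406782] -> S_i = 62*9^i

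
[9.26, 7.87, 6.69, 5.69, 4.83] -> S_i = 9.26*0.85^i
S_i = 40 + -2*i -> [40, 38, 36, 34, 32]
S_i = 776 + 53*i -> [776, 829, 882, 935, 988]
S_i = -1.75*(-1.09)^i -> [-1.75, 1.91, -2.08, 2.27, -2.47]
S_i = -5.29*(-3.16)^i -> [-5.29, 16.72, -52.82, 166.92, -527.48]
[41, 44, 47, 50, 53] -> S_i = 41 + 3*i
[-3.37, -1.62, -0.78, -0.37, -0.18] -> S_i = -3.37*0.48^i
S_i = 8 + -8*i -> [8, 0, -8, -16, -24]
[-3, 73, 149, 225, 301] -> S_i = -3 + 76*i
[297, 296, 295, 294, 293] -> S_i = 297 + -1*i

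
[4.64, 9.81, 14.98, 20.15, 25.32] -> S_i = 4.64 + 5.17*i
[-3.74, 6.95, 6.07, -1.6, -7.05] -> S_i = Random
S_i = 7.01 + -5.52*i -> [7.01, 1.49, -4.03, -9.55, -15.07]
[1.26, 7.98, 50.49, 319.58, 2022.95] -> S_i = 1.26*6.33^i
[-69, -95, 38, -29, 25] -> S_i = Random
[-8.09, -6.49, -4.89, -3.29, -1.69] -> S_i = -8.09 + 1.60*i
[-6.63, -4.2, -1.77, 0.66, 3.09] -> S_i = -6.63 + 2.43*i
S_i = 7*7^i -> [7, 49, 343, 2401, 16807]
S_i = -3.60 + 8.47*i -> [-3.6, 4.87, 13.34, 21.81, 30.28]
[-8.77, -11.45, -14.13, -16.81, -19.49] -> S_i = -8.77 + -2.68*i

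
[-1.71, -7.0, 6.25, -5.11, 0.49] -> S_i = Random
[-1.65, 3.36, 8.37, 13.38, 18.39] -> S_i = -1.65 + 5.01*i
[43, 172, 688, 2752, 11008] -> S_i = 43*4^i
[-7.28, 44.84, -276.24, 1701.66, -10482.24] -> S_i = -7.28*(-6.16)^i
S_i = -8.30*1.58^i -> [-8.3, -13.11, -20.72, -32.74, -51.73]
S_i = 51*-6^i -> [51, -306, 1836, -11016, 66096]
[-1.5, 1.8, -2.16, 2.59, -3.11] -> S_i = -1.50*(-1.20)^i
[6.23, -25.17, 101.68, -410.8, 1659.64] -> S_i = 6.23*(-4.04)^i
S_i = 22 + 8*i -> [22, 30, 38, 46, 54]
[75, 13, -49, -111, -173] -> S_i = 75 + -62*i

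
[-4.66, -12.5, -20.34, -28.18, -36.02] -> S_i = -4.66 + -7.84*i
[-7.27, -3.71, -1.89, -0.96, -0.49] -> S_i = -7.27*0.51^i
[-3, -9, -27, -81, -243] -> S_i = -3*3^i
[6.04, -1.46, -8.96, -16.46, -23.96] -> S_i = 6.04 + -7.50*i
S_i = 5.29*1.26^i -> [5.29, 6.67, 8.4, 10.58, 13.33]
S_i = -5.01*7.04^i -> [-5.01, -35.27, -248.3, -1748.06, -12306.32]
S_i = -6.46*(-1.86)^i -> [-6.46, 12.02, -22.35, 41.57, -77.32]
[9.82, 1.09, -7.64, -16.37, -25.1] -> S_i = 9.82 + -8.73*i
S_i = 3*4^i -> [3, 12, 48, 192, 768]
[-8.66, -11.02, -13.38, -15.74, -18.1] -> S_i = -8.66 + -2.36*i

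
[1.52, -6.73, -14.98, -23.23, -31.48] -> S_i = 1.52 + -8.25*i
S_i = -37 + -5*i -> [-37, -42, -47, -52, -57]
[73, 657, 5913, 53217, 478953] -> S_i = 73*9^i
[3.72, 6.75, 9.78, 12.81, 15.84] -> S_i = 3.72 + 3.03*i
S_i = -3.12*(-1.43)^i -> [-3.12, 4.46, -6.38, 9.12, -13.05]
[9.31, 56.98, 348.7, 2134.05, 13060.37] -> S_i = 9.31*6.12^i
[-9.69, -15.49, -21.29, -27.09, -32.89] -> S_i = -9.69 + -5.80*i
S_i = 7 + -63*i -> [7, -56, -119, -182, -245]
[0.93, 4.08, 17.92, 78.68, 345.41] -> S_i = 0.93*4.39^i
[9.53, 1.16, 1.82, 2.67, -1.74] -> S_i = Random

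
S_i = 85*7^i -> [85, 595, 4165, 29155, 204085]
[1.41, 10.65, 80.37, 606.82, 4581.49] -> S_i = 1.41*7.55^i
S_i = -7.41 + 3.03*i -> [-7.41, -4.38, -1.35, 1.68, 4.71]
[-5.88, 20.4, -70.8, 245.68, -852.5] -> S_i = -5.88*(-3.47)^i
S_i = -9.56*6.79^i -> [-9.56, -64.91, -440.76, -2992.73, -20320.62]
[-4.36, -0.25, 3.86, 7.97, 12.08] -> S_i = -4.36 + 4.11*i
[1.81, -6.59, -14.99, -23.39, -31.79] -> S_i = 1.81 + -8.40*i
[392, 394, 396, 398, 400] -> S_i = 392 + 2*i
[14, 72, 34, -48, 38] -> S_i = Random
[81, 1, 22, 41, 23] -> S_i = Random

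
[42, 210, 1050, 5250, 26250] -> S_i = 42*5^i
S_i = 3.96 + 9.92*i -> [3.96, 13.88, 23.8, 33.72, 43.64]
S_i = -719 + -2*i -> [-719, -721, -723, -725, -727]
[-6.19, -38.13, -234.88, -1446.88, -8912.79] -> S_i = -6.19*6.16^i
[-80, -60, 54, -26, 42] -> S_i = Random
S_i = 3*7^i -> [3, 21, 147, 1029, 7203]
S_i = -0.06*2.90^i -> [-0.06, -0.17, -0.5, -1.46, -4.24]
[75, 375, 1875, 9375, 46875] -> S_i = 75*5^i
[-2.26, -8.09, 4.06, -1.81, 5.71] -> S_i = Random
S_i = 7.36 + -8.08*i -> [7.36, -0.72, -8.8, -16.88, -24.96]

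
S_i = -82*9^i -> [-82, -738, -6642, -59778, -538002]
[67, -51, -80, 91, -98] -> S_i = Random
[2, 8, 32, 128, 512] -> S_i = 2*4^i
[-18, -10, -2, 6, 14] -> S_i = -18 + 8*i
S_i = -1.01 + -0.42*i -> [-1.01, -1.43, -1.85, -2.27, -2.69]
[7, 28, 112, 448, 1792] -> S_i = 7*4^i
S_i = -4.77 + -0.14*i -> [-4.77, -4.91, -5.05, -5.19, -5.33]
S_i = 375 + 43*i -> [375, 418, 461, 504, 547]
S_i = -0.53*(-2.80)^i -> [-0.53, 1.48, -4.16, 11.63, -32.58]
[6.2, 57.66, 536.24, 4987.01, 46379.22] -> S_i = 6.20*9.30^i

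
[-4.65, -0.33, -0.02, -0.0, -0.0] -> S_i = -4.65*0.07^i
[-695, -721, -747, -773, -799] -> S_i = -695 + -26*i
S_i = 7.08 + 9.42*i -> [7.08, 16.5, 25.92, 35.34, 44.76]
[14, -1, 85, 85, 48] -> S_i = Random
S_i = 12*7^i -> [12, 84, 588, 4116, 28812]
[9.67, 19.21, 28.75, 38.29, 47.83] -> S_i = 9.67 + 9.54*i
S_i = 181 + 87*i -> [181, 268, 355, 442, 529]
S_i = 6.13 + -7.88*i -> [6.13, -1.75, -9.63, -17.51, -25.39]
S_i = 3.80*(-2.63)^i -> [3.8, -9.99, 26.28, -69.13, 181.81]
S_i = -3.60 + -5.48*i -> [-3.6, -9.08, -14.56, -20.04, -25.52]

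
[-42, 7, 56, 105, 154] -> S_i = -42 + 49*i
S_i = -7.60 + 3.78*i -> [-7.6, -3.82, -0.04, 3.74, 7.52]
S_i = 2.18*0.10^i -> [2.18, 0.22, 0.02, 0.0, 0.0]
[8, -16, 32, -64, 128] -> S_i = 8*-2^i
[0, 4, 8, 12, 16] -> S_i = 0 + 4*i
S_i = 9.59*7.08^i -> [9.59, 67.9, 480.71, 3403.44, 24096.37]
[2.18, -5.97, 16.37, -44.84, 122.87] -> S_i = 2.18*(-2.74)^i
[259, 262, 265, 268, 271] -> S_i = 259 + 3*i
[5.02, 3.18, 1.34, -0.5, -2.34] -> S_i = 5.02 + -1.84*i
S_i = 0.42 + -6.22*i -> [0.42, -5.8, -12.02, -18.24, -24.46]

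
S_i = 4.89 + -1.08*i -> [4.89, 3.81, 2.73, 1.65, 0.57]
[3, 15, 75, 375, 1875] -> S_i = 3*5^i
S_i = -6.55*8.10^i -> [-6.55, -53.06, -429.75, -3480.94, -28195.6]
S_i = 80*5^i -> [80, 400, 2000, 10000, 50000]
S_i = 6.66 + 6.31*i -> [6.66, 12.97, 19.28, 25.59, 31.9]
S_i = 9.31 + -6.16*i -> [9.31, 3.15, -3.01, -9.17, -15.33]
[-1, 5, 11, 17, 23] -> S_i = -1 + 6*i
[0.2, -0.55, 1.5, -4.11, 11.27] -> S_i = 0.20*(-2.74)^i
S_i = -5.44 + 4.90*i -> [-5.44, -0.54, 4.36, 9.26, 14.16]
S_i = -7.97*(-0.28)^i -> [-7.97, 2.23, -0.62, 0.17, -0.05]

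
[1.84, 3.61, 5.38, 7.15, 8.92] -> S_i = 1.84 + 1.77*i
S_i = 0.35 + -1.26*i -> [0.35, -0.91, -2.17, -3.43, -4.69]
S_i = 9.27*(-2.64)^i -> [9.27, -24.47, 64.61, -170.57, 450.29]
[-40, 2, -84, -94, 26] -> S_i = Random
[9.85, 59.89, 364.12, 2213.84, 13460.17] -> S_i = 9.85*6.08^i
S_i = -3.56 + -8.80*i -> [-3.56, -12.36, -21.16, -29.96, -38.76]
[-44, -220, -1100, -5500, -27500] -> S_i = -44*5^i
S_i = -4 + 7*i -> [-4, 3, 10, 17, 24]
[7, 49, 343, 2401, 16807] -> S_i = 7*7^i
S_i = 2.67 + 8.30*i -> [2.67, 10.97, 19.27, 27.57, 35.87]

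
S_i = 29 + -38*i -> [29, -9, -47, -85, -123]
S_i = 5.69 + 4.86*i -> [5.69, 10.55, 15.41, 20.27, 25.13]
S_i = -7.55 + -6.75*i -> [-7.55, -14.3, -21.05, -27.8, -34.55]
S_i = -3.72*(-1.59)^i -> [-3.72, 5.91, -9.4, 14.95, -23.78]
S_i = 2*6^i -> [2, 12, 72, 432, 2592]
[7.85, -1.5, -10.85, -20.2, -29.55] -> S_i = 7.85 + -9.35*i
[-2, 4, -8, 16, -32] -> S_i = -2*-2^i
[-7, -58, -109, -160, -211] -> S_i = -7 + -51*i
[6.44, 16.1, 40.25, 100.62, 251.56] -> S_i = 6.44*2.50^i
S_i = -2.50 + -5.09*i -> [-2.5, -7.59, -12.68, -17.77, -22.86]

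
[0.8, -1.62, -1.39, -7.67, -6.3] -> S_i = Random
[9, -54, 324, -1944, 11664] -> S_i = 9*-6^i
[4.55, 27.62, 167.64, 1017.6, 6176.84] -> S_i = 4.55*6.07^i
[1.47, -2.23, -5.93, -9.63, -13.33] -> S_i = 1.47 + -3.70*i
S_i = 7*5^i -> [7, 35, 175, 875, 4375]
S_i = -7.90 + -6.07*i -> [-7.9, -13.97, -20.04, -26.11, -32.18]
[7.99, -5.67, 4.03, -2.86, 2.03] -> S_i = 7.99*(-0.71)^i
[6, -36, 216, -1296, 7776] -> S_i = 6*-6^i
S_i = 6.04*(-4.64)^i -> [6.04, -28.03, 130.04, -603.38, 2799.68]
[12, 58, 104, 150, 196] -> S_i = 12 + 46*i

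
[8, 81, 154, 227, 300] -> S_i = 8 + 73*i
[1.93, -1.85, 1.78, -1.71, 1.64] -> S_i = 1.93*(-0.96)^i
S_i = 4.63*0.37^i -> [4.63, 1.71, 0.63, 0.23, 0.09]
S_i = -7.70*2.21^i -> [-7.7, -17.02, -37.61, -83.11, -183.68]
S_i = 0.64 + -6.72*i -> [0.64, -6.08, -12.8, -19.52, -26.24]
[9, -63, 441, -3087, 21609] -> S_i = 9*-7^i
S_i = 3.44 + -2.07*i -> [3.44, 1.37, -0.7, -2.77, -4.84]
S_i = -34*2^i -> [-34, -68, -136, -272, -544]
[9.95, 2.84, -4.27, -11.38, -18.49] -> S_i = 9.95 + -7.11*i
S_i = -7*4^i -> [-7, -28, -112, -448, -1792]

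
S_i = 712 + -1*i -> [712, 711, 710, 709, 708]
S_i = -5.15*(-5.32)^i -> [-5.15, 27.4, -145.76, 775.43, -4125.28]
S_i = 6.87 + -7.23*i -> [6.87, -0.36, -7.59, -14.82, -22.05]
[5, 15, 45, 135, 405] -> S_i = 5*3^i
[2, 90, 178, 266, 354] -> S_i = 2 + 88*i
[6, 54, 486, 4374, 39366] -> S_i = 6*9^i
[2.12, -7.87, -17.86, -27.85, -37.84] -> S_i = 2.12 + -9.99*i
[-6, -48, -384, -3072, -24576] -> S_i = -6*8^i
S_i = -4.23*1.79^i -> [-4.23, -7.57, -13.55, -24.26, -43.43]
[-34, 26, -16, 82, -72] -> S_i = Random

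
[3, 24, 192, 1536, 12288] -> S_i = 3*8^i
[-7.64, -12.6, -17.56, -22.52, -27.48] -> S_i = -7.64 + -4.96*i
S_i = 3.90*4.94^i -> [3.9, 19.27, 95.17, 470.16, 2322.59]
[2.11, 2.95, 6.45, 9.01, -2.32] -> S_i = Random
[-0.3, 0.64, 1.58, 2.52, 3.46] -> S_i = -0.30 + 0.94*i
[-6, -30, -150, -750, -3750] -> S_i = -6*5^i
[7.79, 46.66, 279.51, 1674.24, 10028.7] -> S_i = 7.79*5.99^i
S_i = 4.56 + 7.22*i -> [4.56, 11.78, 19.0, 26.22, 33.44]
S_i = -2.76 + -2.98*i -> [-2.76, -5.74, -8.72, -11.7, -14.68]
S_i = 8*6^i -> [8, 48, 288, 1728, 10368]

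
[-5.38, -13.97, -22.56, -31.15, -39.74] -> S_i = -5.38 + -8.59*i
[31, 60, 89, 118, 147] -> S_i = 31 + 29*i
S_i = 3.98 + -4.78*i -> [3.98, -0.8, -5.58, -10.36, -15.14]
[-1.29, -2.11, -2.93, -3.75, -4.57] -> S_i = -1.29 + -0.82*i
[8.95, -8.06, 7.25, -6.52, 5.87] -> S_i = 8.95*(-0.90)^i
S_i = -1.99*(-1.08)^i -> [-1.99, 2.15, -2.32, 2.51, -2.71]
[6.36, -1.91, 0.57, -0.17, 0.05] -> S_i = 6.36*(-0.30)^i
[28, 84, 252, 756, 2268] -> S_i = 28*3^i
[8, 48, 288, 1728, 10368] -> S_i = 8*6^i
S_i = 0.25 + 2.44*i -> [0.25, 2.69, 5.13, 7.57, 10.01]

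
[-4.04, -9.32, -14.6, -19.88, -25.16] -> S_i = -4.04 + -5.28*i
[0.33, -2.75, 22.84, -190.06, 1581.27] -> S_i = 0.33*(-8.32)^i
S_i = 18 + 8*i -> [18, 26, 34, 42, 50]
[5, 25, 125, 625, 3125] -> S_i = 5*5^i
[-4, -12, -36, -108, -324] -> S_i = -4*3^i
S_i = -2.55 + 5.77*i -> [-2.55, 3.22, 8.99, 14.76, 20.53]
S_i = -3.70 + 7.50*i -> [-3.7, 3.8, 11.3, 18.8, 26.3]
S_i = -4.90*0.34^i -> [-4.9, -1.67, -0.57, -0.19, -0.07]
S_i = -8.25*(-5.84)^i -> [-8.25, 48.18, -281.37, 1643.21, -9596.33]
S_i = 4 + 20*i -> [4, 24, 44, 64, 84]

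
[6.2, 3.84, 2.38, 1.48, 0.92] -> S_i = 6.20*0.62^i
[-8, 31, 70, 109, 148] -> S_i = -8 + 39*i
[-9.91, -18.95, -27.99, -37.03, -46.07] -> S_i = -9.91 + -9.04*i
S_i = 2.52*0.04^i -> [2.52, 0.1, 0.0, 0.0, 0.0]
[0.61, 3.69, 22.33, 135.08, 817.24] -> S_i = 0.61*6.05^i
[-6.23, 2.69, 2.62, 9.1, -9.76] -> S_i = Random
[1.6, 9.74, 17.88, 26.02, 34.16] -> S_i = 1.60 + 8.14*i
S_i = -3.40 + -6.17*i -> [-3.4, -9.57, -15.74, -21.91, -28.08]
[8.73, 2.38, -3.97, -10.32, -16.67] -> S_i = 8.73 + -6.35*i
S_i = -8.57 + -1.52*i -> [-8.57, -10.09, -11.61, -13.13, -14.65]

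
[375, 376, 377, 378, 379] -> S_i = 375 + 1*i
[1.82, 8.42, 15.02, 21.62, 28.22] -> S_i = 1.82 + 6.60*i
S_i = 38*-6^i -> [38, -228, 1368, -8208, 49248]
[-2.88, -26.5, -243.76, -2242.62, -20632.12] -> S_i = -2.88*9.20^i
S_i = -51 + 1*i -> [-51, -50, -49, -48, -47]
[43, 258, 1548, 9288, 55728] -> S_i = 43*6^i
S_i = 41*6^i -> [41, 246, 1476, 8856, 53136]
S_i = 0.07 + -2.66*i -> [0.07, -2.59, -5.25, -7.91, -10.57]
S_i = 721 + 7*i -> [721, 728, 735, 742, 749]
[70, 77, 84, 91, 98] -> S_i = 70 + 7*i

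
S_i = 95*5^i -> [95, 475, 2375, 11875, 59375]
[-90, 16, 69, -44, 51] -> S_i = Random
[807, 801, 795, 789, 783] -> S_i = 807 + -6*i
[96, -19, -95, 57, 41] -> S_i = Random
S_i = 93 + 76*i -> [93, 169, 245, 321, 397]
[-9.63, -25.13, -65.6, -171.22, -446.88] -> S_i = -9.63*2.61^i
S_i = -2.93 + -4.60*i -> [-2.93, -7.53, -12.13, -16.73, -21.33]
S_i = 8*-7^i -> [8, -56, 392, -2744, 19208]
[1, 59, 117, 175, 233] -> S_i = 1 + 58*i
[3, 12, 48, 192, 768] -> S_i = 3*4^i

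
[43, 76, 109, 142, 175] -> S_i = 43 + 33*i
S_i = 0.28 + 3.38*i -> [0.28, 3.66, 7.04, 10.42, 13.8]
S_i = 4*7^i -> [4, 28, 196, 1372, 9604]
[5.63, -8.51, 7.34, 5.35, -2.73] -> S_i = Random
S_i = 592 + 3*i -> [592, 595, 598, 601, 604]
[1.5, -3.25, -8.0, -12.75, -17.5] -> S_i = 1.50 + -4.75*i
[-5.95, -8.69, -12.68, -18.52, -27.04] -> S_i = -5.95*1.46^i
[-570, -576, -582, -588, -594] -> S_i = -570 + -6*i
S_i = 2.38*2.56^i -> [2.38, 6.09, 15.6, 39.93, 102.22]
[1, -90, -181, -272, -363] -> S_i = 1 + -91*i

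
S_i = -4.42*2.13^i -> [-4.42, -9.41, -20.05, -42.71, -90.98]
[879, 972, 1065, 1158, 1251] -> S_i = 879 + 93*i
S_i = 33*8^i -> [33, 264, 2112, 16896, 135168]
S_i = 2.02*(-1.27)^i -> [2.02, -2.57, 3.26, -4.14, 5.25]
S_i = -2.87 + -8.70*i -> [-2.87, -11.57, -20.27, -28.97, -37.67]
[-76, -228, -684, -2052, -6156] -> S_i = -76*3^i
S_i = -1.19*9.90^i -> [-1.19, -11.78, -116.63, -1154.66, -11431.09]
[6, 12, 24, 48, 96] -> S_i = 6*2^i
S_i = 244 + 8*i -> [244, 252, 260, 268, 276]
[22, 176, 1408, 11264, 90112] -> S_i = 22*8^i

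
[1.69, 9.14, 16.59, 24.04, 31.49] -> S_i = 1.69 + 7.45*i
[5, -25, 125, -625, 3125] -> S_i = 5*-5^i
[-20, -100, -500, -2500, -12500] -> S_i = -20*5^i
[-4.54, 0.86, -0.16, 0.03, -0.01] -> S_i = -4.54*(-0.19)^i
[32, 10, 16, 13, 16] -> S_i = Random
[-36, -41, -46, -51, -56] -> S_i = -36 + -5*i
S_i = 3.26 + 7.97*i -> [3.26, 11.23, 19.2, 27.17, 35.14]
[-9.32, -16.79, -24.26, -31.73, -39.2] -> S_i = -9.32 + -7.47*i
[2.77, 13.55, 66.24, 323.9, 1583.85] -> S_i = 2.77*4.89^i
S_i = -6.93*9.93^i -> [-6.93, -68.81, -683.33, -6785.49, -67379.88]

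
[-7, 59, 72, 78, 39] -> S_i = Random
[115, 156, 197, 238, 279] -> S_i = 115 + 41*i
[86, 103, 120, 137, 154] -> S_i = 86 + 17*i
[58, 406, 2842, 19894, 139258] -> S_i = 58*7^i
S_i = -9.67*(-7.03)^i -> [-9.67, 67.98, -477.9, 3359.64, -23618.25]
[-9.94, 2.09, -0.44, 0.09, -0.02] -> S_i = -9.94*(-0.21)^i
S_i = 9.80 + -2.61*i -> [9.8, 7.19, 4.58, 1.97, -0.64]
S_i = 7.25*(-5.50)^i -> [7.25, -39.88, 219.31, -1206.22, 6634.2]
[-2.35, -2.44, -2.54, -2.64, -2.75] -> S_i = -2.35*1.04^i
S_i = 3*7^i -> [3, 21, 147, 1029, 7203]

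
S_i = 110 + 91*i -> [110, 201, 292, 383, 474]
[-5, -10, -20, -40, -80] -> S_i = -5*2^i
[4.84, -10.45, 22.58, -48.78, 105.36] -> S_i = 4.84*(-2.16)^i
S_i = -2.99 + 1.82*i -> [-2.99, -1.17, 0.65, 2.47, 4.29]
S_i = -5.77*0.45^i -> [-5.77, -2.6, -1.17, -0.53, -0.24]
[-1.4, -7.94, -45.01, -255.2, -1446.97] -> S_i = -1.40*5.67^i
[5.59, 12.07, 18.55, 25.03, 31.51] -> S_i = 5.59 + 6.48*i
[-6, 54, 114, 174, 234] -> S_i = -6 + 60*i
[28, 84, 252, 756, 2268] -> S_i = 28*3^i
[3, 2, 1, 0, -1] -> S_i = 3 + -1*i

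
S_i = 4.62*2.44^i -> [4.62, 11.27, 27.51, 67.11, 163.76]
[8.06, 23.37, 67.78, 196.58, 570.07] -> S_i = 8.06*2.90^i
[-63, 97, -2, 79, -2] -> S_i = Random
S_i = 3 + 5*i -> [3, 8, 13, 18, 23]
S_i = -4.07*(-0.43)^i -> [-4.07, 1.75, -0.75, 0.32, -0.14]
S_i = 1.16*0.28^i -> [1.16, 0.32, 0.09, 0.03, 0.01]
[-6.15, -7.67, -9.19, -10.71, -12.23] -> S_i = -6.15 + -1.52*i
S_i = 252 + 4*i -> [252, 256, 260, 264, 268]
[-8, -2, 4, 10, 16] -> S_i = -8 + 6*i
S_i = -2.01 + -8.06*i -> [-2.01, -10.07, -18.13, -26.19, -34.25]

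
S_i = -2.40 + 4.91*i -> [-2.4, 2.51, 7.42, 12.33, 17.24]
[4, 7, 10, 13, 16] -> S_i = 4 + 3*i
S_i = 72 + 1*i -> [72, 73, 74, 75, 76]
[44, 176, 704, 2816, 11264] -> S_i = 44*4^i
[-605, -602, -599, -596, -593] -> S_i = -605 + 3*i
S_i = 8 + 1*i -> [8, 9, 10, 11, 12]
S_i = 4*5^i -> [4, 20, 100, 500, 2500]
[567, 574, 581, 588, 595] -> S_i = 567 + 7*i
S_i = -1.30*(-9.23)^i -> [-1.3, 12.0, -110.75, 1022.23, -9435.18]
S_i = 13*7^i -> [13, 91, 637, 4459, 31213]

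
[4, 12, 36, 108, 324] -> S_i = 4*3^i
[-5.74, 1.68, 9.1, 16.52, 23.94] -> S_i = -5.74 + 7.42*i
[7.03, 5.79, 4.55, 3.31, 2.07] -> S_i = 7.03 + -1.24*i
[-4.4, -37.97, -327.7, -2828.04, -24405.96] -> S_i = -4.40*8.63^i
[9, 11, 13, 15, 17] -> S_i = 9 + 2*i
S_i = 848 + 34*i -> [848, 882, 916, 950, 984]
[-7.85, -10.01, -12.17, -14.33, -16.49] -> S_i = -7.85 + -2.16*i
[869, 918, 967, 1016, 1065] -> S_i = 869 + 49*i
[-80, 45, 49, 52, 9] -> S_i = Random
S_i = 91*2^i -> [91, 182, 364, 728, 1456]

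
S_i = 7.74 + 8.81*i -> [7.74, 16.55, 25.36, 34.17, 42.98]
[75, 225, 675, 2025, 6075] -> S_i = 75*3^i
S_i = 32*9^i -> [32, 288, 2592, 23328, 209952]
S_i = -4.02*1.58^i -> [-4.02, -6.35, -10.04, -15.86, -25.05]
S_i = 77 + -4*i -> [77, 73, 69, 65, 61]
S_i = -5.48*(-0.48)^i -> [-5.48, 2.63, -1.26, 0.61, -0.29]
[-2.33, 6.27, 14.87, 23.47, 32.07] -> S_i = -2.33 + 8.60*i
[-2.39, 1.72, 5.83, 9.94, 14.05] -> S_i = -2.39 + 4.11*i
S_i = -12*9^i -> [-12, -108, -972, -8748, -78732]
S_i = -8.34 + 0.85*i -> [-8.34, -7.49, -6.64, -5.79, -4.94]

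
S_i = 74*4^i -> [74, 296, 1184, 4736, 18944]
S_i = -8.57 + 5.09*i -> [-8.57, -3.48, 1.61, 6.7, 11.79]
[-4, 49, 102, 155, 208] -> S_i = -4 + 53*i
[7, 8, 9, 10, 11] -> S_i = 7 + 1*i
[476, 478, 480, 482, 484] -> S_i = 476 + 2*i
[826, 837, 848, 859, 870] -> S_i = 826 + 11*i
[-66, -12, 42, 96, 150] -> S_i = -66 + 54*i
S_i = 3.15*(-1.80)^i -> [3.15, -5.67, 10.21, -18.37, 33.07]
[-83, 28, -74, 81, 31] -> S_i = Random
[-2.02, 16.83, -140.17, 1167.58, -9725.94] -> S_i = -2.02*(-8.33)^i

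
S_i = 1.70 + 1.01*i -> [1.7, 2.71, 3.72, 4.73, 5.74]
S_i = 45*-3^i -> [45, -135, 405, -1215, 3645]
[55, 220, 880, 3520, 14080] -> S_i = 55*4^i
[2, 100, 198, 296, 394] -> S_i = 2 + 98*i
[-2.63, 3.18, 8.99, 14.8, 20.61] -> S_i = -2.63 + 5.81*i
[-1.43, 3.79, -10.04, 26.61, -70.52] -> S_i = -1.43*(-2.65)^i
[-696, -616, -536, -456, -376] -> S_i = -696 + 80*i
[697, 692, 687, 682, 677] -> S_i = 697 + -5*i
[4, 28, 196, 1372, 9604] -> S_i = 4*7^i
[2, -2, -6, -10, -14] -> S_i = 2 + -4*i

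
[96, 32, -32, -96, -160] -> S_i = 96 + -64*i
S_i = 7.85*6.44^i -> [7.85, 50.55, 325.57, 2096.66, 13502.47]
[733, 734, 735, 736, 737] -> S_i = 733 + 1*i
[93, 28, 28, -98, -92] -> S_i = Random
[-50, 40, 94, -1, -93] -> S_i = Random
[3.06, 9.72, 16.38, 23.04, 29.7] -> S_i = 3.06 + 6.66*i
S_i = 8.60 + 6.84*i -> [8.6, 15.44, 22.28, 29.12, 35.96]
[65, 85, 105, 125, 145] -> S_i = 65 + 20*i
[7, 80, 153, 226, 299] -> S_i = 7 + 73*i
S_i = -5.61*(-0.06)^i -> [-5.61, 0.34, -0.02, 0.0, -0.0]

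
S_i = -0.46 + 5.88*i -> [-0.46, 5.42, 11.3, 17.18, 23.06]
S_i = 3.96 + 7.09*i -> [3.96, 11.05, 18.14, 25.23, 32.32]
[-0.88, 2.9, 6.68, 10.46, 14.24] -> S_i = -0.88 + 3.78*i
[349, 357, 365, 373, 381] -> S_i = 349 + 8*i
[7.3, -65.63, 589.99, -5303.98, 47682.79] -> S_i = 7.30*(-8.99)^i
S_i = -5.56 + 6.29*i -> [-5.56, 0.73, 7.02, 13.31, 19.6]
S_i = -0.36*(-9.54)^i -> [-0.36, 3.43, -32.76, 312.57, -2981.92]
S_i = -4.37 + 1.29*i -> [-4.37, -3.08, -1.79, -0.5, 0.79]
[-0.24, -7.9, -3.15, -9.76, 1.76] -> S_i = Random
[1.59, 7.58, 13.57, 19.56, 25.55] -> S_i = 1.59 + 5.99*i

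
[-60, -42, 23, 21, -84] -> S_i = Random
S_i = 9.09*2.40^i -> [9.09, 21.82, 52.36, 125.66, 301.58]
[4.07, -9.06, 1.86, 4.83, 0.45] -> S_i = Random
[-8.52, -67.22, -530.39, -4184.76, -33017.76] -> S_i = -8.52*7.89^i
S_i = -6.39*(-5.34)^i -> [-6.39, 34.12, -182.21, 973.03, -5195.96]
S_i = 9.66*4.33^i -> [9.66, 41.83, 181.11, 784.23, 3395.7]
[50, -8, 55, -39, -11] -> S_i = Random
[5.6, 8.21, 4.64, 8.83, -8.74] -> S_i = Random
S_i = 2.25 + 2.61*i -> [2.25, 4.86, 7.47, 10.08, 12.69]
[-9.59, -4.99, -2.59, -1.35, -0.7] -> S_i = -9.59*0.52^i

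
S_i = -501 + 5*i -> [-501, -496, -491, -486, -481]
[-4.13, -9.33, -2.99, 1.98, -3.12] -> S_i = Random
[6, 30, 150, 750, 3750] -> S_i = 6*5^i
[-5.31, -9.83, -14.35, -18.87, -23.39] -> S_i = -5.31 + -4.52*i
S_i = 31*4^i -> [31, 124, 496, 1984, 7936]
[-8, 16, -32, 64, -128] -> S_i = -8*-2^i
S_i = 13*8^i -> [13, 104, 832, 6656, 53248]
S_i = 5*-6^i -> [5, -30, 180, -1080, 6480]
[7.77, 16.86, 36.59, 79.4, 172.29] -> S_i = 7.77*2.17^i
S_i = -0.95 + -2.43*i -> [-0.95, -3.38, -5.81, -8.24, -10.67]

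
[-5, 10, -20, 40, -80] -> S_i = -5*-2^i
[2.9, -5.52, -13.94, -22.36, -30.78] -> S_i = 2.90 + -8.42*i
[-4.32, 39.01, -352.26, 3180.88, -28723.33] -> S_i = -4.32*(-9.03)^i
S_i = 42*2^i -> [42, 84, 168, 336, 672]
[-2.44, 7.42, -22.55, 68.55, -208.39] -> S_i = -2.44*(-3.04)^i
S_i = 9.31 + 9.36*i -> [9.31, 18.67, 28.03, 37.39, 46.75]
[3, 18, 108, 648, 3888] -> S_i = 3*6^i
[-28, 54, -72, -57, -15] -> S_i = Random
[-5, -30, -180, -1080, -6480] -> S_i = -5*6^i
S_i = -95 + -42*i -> [-95, -137, -179, -221, -263]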